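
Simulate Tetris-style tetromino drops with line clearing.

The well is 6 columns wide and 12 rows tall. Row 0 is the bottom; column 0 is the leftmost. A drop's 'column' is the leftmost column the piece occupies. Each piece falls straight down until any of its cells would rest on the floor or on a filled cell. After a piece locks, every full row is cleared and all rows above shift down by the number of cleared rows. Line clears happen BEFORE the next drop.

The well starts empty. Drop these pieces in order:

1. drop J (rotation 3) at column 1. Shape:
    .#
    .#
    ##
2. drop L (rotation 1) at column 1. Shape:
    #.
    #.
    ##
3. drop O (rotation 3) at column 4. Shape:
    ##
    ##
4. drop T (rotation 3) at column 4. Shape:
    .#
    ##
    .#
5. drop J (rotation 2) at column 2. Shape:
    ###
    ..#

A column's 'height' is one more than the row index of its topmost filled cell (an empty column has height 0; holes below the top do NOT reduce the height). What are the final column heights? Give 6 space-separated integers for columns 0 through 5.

Answer: 0 6 6 6 6 5

Derivation:
Drop 1: J rot3 at col 1 lands with bottom-row=0; cleared 0 line(s) (total 0); column heights now [0 1 3 0 0 0], max=3
Drop 2: L rot1 at col 1 lands with bottom-row=3; cleared 0 line(s) (total 0); column heights now [0 6 4 0 0 0], max=6
Drop 3: O rot3 at col 4 lands with bottom-row=0; cleared 0 line(s) (total 0); column heights now [0 6 4 0 2 2], max=6
Drop 4: T rot3 at col 4 lands with bottom-row=2; cleared 0 line(s) (total 0); column heights now [0 6 4 0 4 5], max=6
Drop 5: J rot2 at col 2 lands with bottom-row=4; cleared 0 line(s) (total 0); column heights now [0 6 6 6 6 5], max=6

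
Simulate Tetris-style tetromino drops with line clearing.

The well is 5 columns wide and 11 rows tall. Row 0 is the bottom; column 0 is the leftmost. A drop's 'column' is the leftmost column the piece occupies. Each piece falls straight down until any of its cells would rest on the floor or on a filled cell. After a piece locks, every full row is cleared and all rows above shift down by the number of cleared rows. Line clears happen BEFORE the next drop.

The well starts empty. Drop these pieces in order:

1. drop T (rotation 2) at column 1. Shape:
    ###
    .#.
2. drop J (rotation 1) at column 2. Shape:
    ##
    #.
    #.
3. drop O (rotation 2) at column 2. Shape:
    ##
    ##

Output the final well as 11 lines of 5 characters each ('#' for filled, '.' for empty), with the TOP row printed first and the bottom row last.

Answer: .....
.....
.....
.....
..##.
..##.
..##.
..#..
..#..
.###.
..#..

Derivation:
Drop 1: T rot2 at col 1 lands with bottom-row=0; cleared 0 line(s) (total 0); column heights now [0 2 2 2 0], max=2
Drop 2: J rot1 at col 2 lands with bottom-row=2; cleared 0 line(s) (total 0); column heights now [0 2 5 5 0], max=5
Drop 3: O rot2 at col 2 lands with bottom-row=5; cleared 0 line(s) (total 0); column heights now [0 2 7 7 0], max=7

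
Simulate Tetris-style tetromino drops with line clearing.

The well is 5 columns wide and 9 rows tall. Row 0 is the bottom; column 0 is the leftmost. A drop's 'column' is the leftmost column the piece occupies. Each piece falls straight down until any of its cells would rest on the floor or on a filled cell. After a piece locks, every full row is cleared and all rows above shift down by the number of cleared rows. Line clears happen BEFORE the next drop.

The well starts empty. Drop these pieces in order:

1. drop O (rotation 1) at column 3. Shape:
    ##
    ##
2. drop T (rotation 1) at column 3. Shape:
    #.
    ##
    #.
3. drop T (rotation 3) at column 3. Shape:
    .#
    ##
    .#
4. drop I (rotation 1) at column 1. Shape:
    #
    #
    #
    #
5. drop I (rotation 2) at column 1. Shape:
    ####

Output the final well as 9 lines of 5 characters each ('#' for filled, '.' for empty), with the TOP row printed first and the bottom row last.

Answer: .....
.####
....#
...##
...##
.#.##
.#.#.
.#.##
.#.##

Derivation:
Drop 1: O rot1 at col 3 lands with bottom-row=0; cleared 0 line(s) (total 0); column heights now [0 0 0 2 2], max=2
Drop 2: T rot1 at col 3 lands with bottom-row=2; cleared 0 line(s) (total 0); column heights now [0 0 0 5 4], max=5
Drop 3: T rot3 at col 3 lands with bottom-row=4; cleared 0 line(s) (total 0); column heights now [0 0 0 6 7], max=7
Drop 4: I rot1 at col 1 lands with bottom-row=0; cleared 0 line(s) (total 0); column heights now [0 4 0 6 7], max=7
Drop 5: I rot2 at col 1 lands with bottom-row=7; cleared 0 line(s) (total 0); column heights now [0 8 8 8 8], max=8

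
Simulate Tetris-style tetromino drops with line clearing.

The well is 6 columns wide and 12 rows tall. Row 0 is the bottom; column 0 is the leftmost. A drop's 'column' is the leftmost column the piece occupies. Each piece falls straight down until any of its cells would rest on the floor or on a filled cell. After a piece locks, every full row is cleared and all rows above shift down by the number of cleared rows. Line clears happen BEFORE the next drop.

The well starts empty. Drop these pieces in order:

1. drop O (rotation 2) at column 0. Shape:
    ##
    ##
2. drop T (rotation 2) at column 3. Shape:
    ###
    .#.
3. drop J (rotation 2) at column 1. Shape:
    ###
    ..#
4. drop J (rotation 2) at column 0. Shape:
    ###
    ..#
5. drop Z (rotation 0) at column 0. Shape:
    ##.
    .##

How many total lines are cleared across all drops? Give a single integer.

Answer: 0

Derivation:
Drop 1: O rot2 at col 0 lands with bottom-row=0; cleared 0 line(s) (total 0); column heights now [2 2 0 0 0 0], max=2
Drop 2: T rot2 at col 3 lands with bottom-row=0; cleared 0 line(s) (total 0); column heights now [2 2 0 2 2 2], max=2
Drop 3: J rot2 at col 1 lands with bottom-row=2; cleared 0 line(s) (total 0); column heights now [2 4 4 4 2 2], max=4
Drop 4: J rot2 at col 0 lands with bottom-row=4; cleared 0 line(s) (total 0); column heights now [6 6 6 4 2 2], max=6
Drop 5: Z rot0 at col 0 lands with bottom-row=6; cleared 0 line(s) (total 0); column heights now [8 8 7 4 2 2], max=8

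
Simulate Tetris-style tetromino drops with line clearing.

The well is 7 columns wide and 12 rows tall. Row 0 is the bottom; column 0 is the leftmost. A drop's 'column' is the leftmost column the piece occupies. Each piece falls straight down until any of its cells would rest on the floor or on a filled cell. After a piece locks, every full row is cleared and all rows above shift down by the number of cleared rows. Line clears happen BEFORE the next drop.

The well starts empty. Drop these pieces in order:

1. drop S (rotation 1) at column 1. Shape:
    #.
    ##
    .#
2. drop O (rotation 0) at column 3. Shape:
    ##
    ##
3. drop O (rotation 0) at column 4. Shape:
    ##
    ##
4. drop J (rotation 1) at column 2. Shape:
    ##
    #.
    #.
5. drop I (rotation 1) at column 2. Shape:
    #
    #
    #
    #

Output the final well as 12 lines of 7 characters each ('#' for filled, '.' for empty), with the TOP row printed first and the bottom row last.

Answer: .......
.......
.......
..#....
..#....
..#....
..#....
..##...
..#.##.
.##.##.
.####..
..###..

Derivation:
Drop 1: S rot1 at col 1 lands with bottom-row=0; cleared 0 line(s) (total 0); column heights now [0 3 2 0 0 0 0], max=3
Drop 2: O rot0 at col 3 lands with bottom-row=0; cleared 0 line(s) (total 0); column heights now [0 3 2 2 2 0 0], max=3
Drop 3: O rot0 at col 4 lands with bottom-row=2; cleared 0 line(s) (total 0); column heights now [0 3 2 2 4 4 0], max=4
Drop 4: J rot1 at col 2 lands with bottom-row=2; cleared 0 line(s) (total 0); column heights now [0 3 5 5 4 4 0], max=5
Drop 5: I rot1 at col 2 lands with bottom-row=5; cleared 0 line(s) (total 0); column heights now [0 3 9 5 4 4 0], max=9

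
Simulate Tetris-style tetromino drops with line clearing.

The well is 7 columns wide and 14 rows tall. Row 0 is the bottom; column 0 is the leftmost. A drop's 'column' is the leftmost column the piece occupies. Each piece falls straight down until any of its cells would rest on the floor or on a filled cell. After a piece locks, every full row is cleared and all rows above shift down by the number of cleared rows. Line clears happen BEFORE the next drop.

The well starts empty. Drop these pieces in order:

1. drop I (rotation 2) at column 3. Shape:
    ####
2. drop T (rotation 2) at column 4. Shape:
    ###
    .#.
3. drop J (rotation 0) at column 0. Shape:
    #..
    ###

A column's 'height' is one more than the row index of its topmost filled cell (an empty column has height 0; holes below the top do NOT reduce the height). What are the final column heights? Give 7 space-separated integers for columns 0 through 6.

Answer: 1 0 0 0 2 2 2

Derivation:
Drop 1: I rot2 at col 3 lands with bottom-row=0; cleared 0 line(s) (total 0); column heights now [0 0 0 1 1 1 1], max=1
Drop 2: T rot2 at col 4 lands with bottom-row=1; cleared 0 line(s) (total 0); column heights now [0 0 0 1 3 3 3], max=3
Drop 3: J rot0 at col 0 lands with bottom-row=0; cleared 1 line(s) (total 1); column heights now [1 0 0 0 2 2 2], max=2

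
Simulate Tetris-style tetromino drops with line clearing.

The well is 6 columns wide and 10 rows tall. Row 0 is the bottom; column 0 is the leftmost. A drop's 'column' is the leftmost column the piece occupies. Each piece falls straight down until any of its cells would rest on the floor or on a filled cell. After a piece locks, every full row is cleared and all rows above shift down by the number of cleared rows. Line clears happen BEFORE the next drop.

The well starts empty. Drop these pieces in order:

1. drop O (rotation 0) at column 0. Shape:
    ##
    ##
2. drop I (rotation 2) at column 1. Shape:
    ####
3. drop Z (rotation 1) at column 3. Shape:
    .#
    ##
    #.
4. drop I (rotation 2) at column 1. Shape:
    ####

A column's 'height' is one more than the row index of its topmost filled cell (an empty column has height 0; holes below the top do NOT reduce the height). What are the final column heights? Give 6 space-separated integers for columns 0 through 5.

Answer: 2 7 7 7 7 0

Derivation:
Drop 1: O rot0 at col 0 lands with bottom-row=0; cleared 0 line(s) (total 0); column heights now [2 2 0 0 0 0], max=2
Drop 2: I rot2 at col 1 lands with bottom-row=2; cleared 0 line(s) (total 0); column heights now [2 3 3 3 3 0], max=3
Drop 3: Z rot1 at col 3 lands with bottom-row=3; cleared 0 line(s) (total 0); column heights now [2 3 3 5 6 0], max=6
Drop 4: I rot2 at col 1 lands with bottom-row=6; cleared 0 line(s) (total 0); column heights now [2 7 7 7 7 0], max=7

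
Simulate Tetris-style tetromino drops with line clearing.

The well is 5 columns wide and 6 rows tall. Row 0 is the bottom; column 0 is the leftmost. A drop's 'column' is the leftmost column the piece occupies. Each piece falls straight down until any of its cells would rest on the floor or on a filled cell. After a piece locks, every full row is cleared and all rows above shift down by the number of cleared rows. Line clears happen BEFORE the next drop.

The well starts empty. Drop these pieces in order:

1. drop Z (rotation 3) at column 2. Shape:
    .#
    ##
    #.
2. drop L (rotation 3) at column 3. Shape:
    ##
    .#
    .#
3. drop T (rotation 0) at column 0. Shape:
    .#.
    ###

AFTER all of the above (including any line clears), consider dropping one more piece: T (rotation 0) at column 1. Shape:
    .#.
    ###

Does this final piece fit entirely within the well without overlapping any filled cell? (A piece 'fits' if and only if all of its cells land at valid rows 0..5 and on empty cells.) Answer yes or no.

Answer: yes

Derivation:
Drop 1: Z rot3 at col 2 lands with bottom-row=0; cleared 0 line(s) (total 0); column heights now [0 0 2 3 0], max=3
Drop 2: L rot3 at col 3 lands with bottom-row=1; cleared 0 line(s) (total 0); column heights now [0 0 2 4 4], max=4
Drop 3: T rot0 at col 0 lands with bottom-row=2; cleared 1 line(s) (total 1); column heights now [0 3 2 3 3], max=3
Test piece T rot0 at col 1 (width 3): heights before test = [0 3 2 3 3]; fits = True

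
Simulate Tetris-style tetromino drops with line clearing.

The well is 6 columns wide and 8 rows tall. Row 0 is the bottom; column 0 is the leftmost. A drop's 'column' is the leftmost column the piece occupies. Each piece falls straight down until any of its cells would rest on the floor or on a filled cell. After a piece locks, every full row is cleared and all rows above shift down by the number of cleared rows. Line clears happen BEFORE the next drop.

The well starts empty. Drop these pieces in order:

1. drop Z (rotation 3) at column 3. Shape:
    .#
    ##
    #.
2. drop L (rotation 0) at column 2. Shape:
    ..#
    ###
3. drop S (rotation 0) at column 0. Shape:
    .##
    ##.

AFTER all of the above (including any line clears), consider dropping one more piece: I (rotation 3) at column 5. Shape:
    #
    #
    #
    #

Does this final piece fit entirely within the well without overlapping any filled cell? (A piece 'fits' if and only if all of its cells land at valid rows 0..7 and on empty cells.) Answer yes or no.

Answer: yes

Derivation:
Drop 1: Z rot3 at col 3 lands with bottom-row=0; cleared 0 line(s) (total 0); column heights now [0 0 0 2 3 0], max=3
Drop 2: L rot0 at col 2 lands with bottom-row=3; cleared 0 line(s) (total 0); column heights now [0 0 4 4 5 0], max=5
Drop 3: S rot0 at col 0 lands with bottom-row=3; cleared 0 line(s) (total 0); column heights now [4 5 5 4 5 0], max=5
Test piece I rot3 at col 5 (width 1): heights before test = [4 5 5 4 5 0]; fits = True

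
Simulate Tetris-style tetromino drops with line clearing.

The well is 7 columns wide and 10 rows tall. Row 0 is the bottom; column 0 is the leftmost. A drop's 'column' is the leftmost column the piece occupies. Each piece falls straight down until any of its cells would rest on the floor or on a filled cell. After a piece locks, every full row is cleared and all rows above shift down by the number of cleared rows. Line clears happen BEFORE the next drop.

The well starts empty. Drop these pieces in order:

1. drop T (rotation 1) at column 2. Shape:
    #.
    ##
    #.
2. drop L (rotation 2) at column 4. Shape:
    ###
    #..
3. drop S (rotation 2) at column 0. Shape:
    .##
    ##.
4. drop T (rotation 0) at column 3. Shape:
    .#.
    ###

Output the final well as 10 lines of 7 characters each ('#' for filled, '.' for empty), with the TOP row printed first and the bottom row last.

Drop 1: T rot1 at col 2 lands with bottom-row=0; cleared 0 line(s) (total 0); column heights now [0 0 3 2 0 0 0], max=3
Drop 2: L rot2 at col 4 lands with bottom-row=0; cleared 0 line(s) (total 0); column heights now [0 0 3 2 2 2 2], max=3
Drop 3: S rot2 at col 0 lands with bottom-row=2; cleared 0 line(s) (total 0); column heights now [3 4 4 2 2 2 2], max=4
Drop 4: T rot0 at col 3 lands with bottom-row=2; cleared 0 line(s) (total 0); column heights now [3 4 4 3 4 3 2], max=4

Answer: .......
.......
.......
.......
.......
.......
.##.#..
######.
..#####
..#.#..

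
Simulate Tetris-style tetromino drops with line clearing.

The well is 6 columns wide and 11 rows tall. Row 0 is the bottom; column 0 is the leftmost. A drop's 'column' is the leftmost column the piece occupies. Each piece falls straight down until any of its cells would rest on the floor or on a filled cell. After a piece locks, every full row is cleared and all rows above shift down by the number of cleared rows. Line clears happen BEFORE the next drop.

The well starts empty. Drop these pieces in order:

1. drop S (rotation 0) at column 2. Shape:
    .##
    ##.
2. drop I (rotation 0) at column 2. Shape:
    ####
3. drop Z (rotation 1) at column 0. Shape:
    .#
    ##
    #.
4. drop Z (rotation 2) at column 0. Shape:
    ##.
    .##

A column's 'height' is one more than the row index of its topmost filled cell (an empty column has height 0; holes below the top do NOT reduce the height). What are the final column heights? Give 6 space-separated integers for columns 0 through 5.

Answer: 5 5 4 3 3 3

Derivation:
Drop 1: S rot0 at col 2 lands with bottom-row=0; cleared 0 line(s) (total 0); column heights now [0 0 1 2 2 0], max=2
Drop 2: I rot0 at col 2 lands with bottom-row=2; cleared 0 line(s) (total 0); column heights now [0 0 3 3 3 3], max=3
Drop 3: Z rot1 at col 0 lands with bottom-row=0; cleared 0 line(s) (total 0); column heights now [2 3 3 3 3 3], max=3
Drop 4: Z rot2 at col 0 lands with bottom-row=3; cleared 0 line(s) (total 0); column heights now [5 5 4 3 3 3], max=5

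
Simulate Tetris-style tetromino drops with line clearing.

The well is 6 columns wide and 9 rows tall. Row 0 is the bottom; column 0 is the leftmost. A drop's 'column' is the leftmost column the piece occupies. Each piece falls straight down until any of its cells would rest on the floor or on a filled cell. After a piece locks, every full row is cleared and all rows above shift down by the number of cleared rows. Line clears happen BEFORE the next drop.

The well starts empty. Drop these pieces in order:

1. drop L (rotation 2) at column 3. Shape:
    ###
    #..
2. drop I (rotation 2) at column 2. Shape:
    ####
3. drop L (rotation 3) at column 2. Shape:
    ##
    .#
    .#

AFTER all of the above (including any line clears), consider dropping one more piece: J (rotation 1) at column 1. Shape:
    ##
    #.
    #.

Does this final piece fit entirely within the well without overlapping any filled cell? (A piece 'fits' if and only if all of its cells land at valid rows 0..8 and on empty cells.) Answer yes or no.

Answer: yes

Derivation:
Drop 1: L rot2 at col 3 lands with bottom-row=0; cleared 0 line(s) (total 0); column heights now [0 0 0 2 2 2], max=2
Drop 2: I rot2 at col 2 lands with bottom-row=2; cleared 0 line(s) (total 0); column heights now [0 0 3 3 3 3], max=3
Drop 3: L rot3 at col 2 lands with bottom-row=3; cleared 0 line(s) (total 0); column heights now [0 0 6 6 3 3], max=6
Test piece J rot1 at col 1 (width 2): heights before test = [0 0 6 6 3 3]; fits = True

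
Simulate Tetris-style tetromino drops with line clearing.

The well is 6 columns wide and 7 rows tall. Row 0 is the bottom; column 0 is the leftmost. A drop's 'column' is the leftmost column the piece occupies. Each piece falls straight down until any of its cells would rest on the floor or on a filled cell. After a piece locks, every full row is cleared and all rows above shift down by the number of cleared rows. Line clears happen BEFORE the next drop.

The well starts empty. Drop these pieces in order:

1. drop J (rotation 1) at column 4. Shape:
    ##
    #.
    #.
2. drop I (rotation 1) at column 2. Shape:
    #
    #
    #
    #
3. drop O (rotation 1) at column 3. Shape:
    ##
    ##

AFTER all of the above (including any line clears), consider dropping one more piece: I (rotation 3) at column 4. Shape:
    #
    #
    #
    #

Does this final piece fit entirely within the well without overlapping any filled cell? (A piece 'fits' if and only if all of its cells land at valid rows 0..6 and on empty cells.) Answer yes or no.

Answer: no

Derivation:
Drop 1: J rot1 at col 4 lands with bottom-row=0; cleared 0 line(s) (total 0); column heights now [0 0 0 0 3 3], max=3
Drop 2: I rot1 at col 2 lands with bottom-row=0; cleared 0 line(s) (total 0); column heights now [0 0 4 0 3 3], max=4
Drop 3: O rot1 at col 3 lands with bottom-row=3; cleared 0 line(s) (total 0); column heights now [0 0 4 5 5 3], max=5
Test piece I rot3 at col 4 (width 1): heights before test = [0 0 4 5 5 3]; fits = False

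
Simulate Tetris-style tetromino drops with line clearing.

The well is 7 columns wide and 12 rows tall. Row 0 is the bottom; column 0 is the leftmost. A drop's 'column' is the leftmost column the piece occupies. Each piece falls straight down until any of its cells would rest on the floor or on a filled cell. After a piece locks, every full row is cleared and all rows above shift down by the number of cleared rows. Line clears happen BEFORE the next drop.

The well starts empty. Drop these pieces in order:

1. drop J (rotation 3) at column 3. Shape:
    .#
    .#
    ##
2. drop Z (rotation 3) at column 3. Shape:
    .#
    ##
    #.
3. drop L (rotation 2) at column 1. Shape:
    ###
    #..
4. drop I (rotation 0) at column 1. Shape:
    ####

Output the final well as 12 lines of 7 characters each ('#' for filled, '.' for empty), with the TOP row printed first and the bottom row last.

Answer: .......
.......
.......
.......
.......
.......
.####..
.####..
.#.##..
...##..
....#..
...##..

Derivation:
Drop 1: J rot3 at col 3 lands with bottom-row=0; cleared 0 line(s) (total 0); column heights now [0 0 0 1 3 0 0], max=3
Drop 2: Z rot3 at col 3 lands with bottom-row=2; cleared 0 line(s) (total 0); column heights now [0 0 0 4 5 0 0], max=5
Drop 3: L rot2 at col 1 lands with bottom-row=3; cleared 0 line(s) (total 0); column heights now [0 5 5 5 5 0 0], max=5
Drop 4: I rot0 at col 1 lands with bottom-row=5; cleared 0 line(s) (total 0); column heights now [0 6 6 6 6 0 0], max=6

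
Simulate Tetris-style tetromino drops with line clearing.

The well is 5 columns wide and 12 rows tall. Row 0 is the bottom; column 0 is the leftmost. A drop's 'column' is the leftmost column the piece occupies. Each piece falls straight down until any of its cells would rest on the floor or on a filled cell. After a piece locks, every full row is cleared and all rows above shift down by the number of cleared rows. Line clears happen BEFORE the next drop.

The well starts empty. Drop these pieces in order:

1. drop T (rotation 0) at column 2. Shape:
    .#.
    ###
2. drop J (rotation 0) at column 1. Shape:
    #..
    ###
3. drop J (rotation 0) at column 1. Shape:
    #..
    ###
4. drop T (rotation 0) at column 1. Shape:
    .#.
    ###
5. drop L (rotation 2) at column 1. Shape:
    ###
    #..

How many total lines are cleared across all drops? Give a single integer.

Answer: 0

Derivation:
Drop 1: T rot0 at col 2 lands with bottom-row=0; cleared 0 line(s) (total 0); column heights now [0 0 1 2 1], max=2
Drop 2: J rot0 at col 1 lands with bottom-row=2; cleared 0 line(s) (total 0); column heights now [0 4 3 3 1], max=4
Drop 3: J rot0 at col 1 lands with bottom-row=4; cleared 0 line(s) (total 0); column heights now [0 6 5 5 1], max=6
Drop 4: T rot0 at col 1 lands with bottom-row=6; cleared 0 line(s) (total 0); column heights now [0 7 8 7 1], max=8
Drop 5: L rot2 at col 1 lands with bottom-row=7; cleared 0 line(s) (total 0); column heights now [0 9 9 9 1], max=9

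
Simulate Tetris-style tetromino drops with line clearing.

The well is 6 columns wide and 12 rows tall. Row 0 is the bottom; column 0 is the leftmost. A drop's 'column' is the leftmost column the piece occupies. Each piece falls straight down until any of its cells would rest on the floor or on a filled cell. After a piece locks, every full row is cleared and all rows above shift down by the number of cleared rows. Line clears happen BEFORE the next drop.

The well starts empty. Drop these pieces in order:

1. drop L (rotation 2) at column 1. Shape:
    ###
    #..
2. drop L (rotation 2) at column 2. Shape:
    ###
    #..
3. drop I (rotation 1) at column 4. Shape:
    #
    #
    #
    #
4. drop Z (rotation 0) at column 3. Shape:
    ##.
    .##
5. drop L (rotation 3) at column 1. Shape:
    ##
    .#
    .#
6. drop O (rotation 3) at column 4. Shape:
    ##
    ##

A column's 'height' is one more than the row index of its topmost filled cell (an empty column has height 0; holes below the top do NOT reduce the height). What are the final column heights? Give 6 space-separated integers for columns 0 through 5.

Drop 1: L rot2 at col 1 lands with bottom-row=0; cleared 0 line(s) (total 0); column heights now [0 2 2 2 0 0], max=2
Drop 2: L rot2 at col 2 lands with bottom-row=2; cleared 0 line(s) (total 0); column heights now [0 2 4 4 4 0], max=4
Drop 3: I rot1 at col 4 lands with bottom-row=4; cleared 0 line(s) (total 0); column heights now [0 2 4 4 8 0], max=8
Drop 4: Z rot0 at col 3 lands with bottom-row=8; cleared 0 line(s) (total 0); column heights now [0 2 4 10 10 9], max=10
Drop 5: L rot3 at col 1 lands with bottom-row=4; cleared 0 line(s) (total 0); column heights now [0 7 7 10 10 9], max=10
Drop 6: O rot3 at col 4 lands with bottom-row=10; cleared 0 line(s) (total 0); column heights now [0 7 7 10 12 12], max=12

Answer: 0 7 7 10 12 12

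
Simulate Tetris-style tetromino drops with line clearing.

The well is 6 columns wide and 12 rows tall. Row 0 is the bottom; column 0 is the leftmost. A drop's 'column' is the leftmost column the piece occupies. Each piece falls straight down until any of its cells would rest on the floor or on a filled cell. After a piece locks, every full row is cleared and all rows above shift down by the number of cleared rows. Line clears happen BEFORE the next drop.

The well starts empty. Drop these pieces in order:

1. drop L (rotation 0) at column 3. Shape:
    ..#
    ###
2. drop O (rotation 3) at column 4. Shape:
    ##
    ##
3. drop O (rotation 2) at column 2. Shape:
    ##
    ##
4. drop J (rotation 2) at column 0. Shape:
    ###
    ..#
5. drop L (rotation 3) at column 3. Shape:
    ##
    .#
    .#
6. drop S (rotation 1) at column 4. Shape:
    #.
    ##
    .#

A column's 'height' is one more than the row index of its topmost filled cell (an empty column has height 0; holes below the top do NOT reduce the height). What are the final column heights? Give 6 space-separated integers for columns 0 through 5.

Drop 1: L rot0 at col 3 lands with bottom-row=0; cleared 0 line(s) (total 0); column heights now [0 0 0 1 1 2], max=2
Drop 2: O rot3 at col 4 lands with bottom-row=2; cleared 0 line(s) (total 0); column heights now [0 0 0 1 4 4], max=4
Drop 3: O rot2 at col 2 lands with bottom-row=1; cleared 0 line(s) (total 0); column heights now [0 0 3 3 4 4], max=4
Drop 4: J rot2 at col 0 lands with bottom-row=3; cleared 0 line(s) (total 0); column heights now [5 5 5 3 4 4], max=5
Drop 5: L rot3 at col 3 lands with bottom-row=4; cleared 0 line(s) (total 0); column heights now [5 5 5 7 7 4], max=7
Drop 6: S rot1 at col 4 lands with bottom-row=6; cleared 0 line(s) (total 0); column heights now [5 5 5 7 9 8], max=9

Answer: 5 5 5 7 9 8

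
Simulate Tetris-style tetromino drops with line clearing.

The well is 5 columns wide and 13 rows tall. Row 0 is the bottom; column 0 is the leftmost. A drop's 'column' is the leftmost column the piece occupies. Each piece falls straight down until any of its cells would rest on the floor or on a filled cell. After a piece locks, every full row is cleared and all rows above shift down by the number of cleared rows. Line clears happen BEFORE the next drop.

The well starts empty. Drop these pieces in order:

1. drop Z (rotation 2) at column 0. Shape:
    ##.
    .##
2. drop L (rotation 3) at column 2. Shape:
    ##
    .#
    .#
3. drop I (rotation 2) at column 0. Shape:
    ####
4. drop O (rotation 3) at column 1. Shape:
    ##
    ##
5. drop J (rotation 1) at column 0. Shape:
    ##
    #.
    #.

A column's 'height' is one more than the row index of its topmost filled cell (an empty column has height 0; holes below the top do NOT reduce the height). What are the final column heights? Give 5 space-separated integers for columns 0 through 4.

Drop 1: Z rot2 at col 0 lands with bottom-row=0; cleared 0 line(s) (total 0); column heights now [2 2 1 0 0], max=2
Drop 2: L rot3 at col 2 lands with bottom-row=0; cleared 0 line(s) (total 0); column heights now [2 2 3 3 0], max=3
Drop 3: I rot2 at col 0 lands with bottom-row=3; cleared 0 line(s) (total 0); column heights now [4 4 4 4 0], max=4
Drop 4: O rot3 at col 1 lands with bottom-row=4; cleared 0 line(s) (total 0); column heights now [4 6 6 4 0], max=6
Drop 5: J rot1 at col 0 lands with bottom-row=4; cleared 0 line(s) (total 0); column heights now [7 7 6 4 0], max=7

Answer: 7 7 6 4 0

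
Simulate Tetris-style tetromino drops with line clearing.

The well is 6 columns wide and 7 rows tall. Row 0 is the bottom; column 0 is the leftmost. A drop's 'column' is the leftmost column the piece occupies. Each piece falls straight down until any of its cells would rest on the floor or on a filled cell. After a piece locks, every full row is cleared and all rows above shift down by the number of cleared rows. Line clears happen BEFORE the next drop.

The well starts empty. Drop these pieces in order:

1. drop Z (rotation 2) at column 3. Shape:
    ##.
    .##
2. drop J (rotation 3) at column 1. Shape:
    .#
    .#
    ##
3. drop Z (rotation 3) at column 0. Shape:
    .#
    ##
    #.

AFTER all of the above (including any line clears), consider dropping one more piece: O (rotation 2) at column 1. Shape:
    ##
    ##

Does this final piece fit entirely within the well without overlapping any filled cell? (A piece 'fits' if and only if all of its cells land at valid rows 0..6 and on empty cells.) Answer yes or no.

Answer: yes

Derivation:
Drop 1: Z rot2 at col 3 lands with bottom-row=0; cleared 0 line(s) (total 0); column heights now [0 0 0 2 2 1], max=2
Drop 2: J rot3 at col 1 lands with bottom-row=0; cleared 0 line(s) (total 0); column heights now [0 1 3 2 2 1], max=3
Drop 3: Z rot3 at col 0 lands with bottom-row=0; cleared 0 line(s) (total 0); column heights now [2 3 3 2 2 1], max=3
Test piece O rot2 at col 1 (width 2): heights before test = [2 3 3 2 2 1]; fits = True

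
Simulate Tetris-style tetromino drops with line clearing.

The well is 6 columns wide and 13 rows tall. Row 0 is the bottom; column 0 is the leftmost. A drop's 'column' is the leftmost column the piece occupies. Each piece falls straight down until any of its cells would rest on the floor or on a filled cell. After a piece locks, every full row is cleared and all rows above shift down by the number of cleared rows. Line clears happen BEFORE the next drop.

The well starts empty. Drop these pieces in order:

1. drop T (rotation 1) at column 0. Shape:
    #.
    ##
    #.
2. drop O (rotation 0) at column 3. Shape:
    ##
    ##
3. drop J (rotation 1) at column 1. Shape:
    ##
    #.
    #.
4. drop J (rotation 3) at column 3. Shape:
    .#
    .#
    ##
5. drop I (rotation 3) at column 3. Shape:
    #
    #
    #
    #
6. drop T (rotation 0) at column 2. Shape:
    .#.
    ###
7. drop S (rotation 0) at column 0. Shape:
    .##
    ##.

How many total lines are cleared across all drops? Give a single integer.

Answer: 0

Derivation:
Drop 1: T rot1 at col 0 lands with bottom-row=0; cleared 0 line(s) (total 0); column heights now [3 2 0 0 0 0], max=3
Drop 2: O rot0 at col 3 lands with bottom-row=0; cleared 0 line(s) (total 0); column heights now [3 2 0 2 2 0], max=3
Drop 3: J rot1 at col 1 lands with bottom-row=2; cleared 0 line(s) (total 0); column heights now [3 5 5 2 2 0], max=5
Drop 4: J rot3 at col 3 lands with bottom-row=2; cleared 0 line(s) (total 0); column heights now [3 5 5 3 5 0], max=5
Drop 5: I rot3 at col 3 lands with bottom-row=3; cleared 0 line(s) (total 0); column heights now [3 5 5 7 5 0], max=7
Drop 6: T rot0 at col 2 lands with bottom-row=7; cleared 0 line(s) (total 0); column heights now [3 5 8 9 8 0], max=9
Drop 7: S rot0 at col 0 lands with bottom-row=7; cleared 0 line(s) (total 0); column heights now [8 9 9 9 8 0], max=9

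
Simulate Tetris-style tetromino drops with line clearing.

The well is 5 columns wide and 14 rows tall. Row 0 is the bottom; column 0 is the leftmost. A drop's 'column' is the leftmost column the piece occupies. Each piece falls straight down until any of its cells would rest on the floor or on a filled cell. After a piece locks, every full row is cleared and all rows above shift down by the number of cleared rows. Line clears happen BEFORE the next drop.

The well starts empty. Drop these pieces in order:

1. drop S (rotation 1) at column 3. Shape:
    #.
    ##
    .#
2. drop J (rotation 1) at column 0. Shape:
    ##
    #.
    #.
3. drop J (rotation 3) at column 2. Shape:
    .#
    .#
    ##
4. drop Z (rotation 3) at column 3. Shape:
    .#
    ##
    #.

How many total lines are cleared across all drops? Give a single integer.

Drop 1: S rot1 at col 3 lands with bottom-row=0; cleared 0 line(s) (total 0); column heights now [0 0 0 3 2], max=3
Drop 2: J rot1 at col 0 lands with bottom-row=0; cleared 0 line(s) (total 0); column heights now [3 3 0 3 2], max=3
Drop 3: J rot3 at col 2 lands with bottom-row=3; cleared 0 line(s) (total 0); column heights now [3 3 4 6 2], max=6
Drop 4: Z rot3 at col 3 lands with bottom-row=6; cleared 0 line(s) (total 0); column heights now [3 3 4 8 9], max=9

Answer: 0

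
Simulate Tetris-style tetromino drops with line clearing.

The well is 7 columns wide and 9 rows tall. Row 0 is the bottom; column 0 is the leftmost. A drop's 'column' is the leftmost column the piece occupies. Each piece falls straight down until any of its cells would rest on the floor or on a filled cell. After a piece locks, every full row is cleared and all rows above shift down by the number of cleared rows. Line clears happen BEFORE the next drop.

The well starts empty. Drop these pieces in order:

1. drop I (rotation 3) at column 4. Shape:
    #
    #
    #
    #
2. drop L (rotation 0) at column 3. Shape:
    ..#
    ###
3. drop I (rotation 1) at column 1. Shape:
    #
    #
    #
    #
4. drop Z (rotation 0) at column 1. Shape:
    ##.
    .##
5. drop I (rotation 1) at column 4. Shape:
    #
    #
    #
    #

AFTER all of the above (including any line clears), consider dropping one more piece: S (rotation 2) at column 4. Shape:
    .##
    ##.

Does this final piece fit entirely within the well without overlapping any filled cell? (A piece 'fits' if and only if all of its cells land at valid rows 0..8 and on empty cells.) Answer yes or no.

Drop 1: I rot3 at col 4 lands with bottom-row=0; cleared 0 line(s) (total 0); column heights now [0 0 0 0 4 0 0], max=4
Drop 2: L rot0 at col 3 lands with bottom-row=4; cleared 0 line(s) (total 0); column heights now [0 0 0 5 5 6 0], max=6
Drop 3: I rot1 at col 1 lands with bottom-row=0; cleared 0 line(s) (total 0); column heights now [0 4 0 5 5 6 0], max=6
Drop 4: Z rot0 at col 1 lands with bottom-row=5; cleared 0 line(s) (total 0); column heights now [0 7 7 6 5 6 0], max=7
Drop 5: I rot1 at col 4 lands with bottom-row=5; cleared 0 line(s) (total 0); column heights now [0 7 7 6 9 6 0], max=9
Test piece S rot2 at col 4 (width 3): heights before test = [0 7 7 6 9 6 0]; fits = False

Answer: no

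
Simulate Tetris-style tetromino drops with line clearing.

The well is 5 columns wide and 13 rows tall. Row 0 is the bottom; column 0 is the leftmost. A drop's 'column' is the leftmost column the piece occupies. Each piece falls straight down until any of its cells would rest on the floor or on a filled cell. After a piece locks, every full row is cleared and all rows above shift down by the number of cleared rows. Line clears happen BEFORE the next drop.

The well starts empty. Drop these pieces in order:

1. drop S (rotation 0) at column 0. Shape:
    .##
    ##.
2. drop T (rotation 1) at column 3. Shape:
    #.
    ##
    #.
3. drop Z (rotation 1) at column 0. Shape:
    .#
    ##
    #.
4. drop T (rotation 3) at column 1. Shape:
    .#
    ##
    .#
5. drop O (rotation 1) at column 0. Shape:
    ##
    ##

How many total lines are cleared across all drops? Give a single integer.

Drop 1: S rot0 at col 0 lands with bottom-row=0; cleared 0 line(s) (total 0); column heights now [1 2 2 0 0], max=2
Drop 2: T rot1 at col 3 lands with bottom-row=0; cleared 0 line(s) (total 0); column heights now [1 2 2 3 2], max=3
Drop 3: Z rot1 at col 0 lands with bottom-row=1; cleared 1 line(s) (total 1); column heights now [2 3 0 2 0], max=3
Drop 4: T rot3 at col 1 lands with bottom-row=2; cleared 0 line(s) (total 1); column heights now [2 4 5 2 0], max=5
Drop 5: O rot1 at col 0 lands with bottom-row=4; cleared 0 line(s) (total 1); column heights now [6 6 5 2 0], max=6

Answer: 1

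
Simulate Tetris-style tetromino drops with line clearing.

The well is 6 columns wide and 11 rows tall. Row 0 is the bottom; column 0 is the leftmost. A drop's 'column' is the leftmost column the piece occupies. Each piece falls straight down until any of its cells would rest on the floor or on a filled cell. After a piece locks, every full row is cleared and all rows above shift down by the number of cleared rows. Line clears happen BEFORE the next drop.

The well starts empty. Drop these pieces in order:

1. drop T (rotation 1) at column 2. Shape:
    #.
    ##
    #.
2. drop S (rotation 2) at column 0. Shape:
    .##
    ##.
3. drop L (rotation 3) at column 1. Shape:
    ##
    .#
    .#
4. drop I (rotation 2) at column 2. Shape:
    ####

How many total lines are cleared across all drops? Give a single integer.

Answer: 0

Derivation:
Drop 1: T rot1 at col 2 lands with bottom-row=0; cleared 0 line(s) (total 0); column heights now [0 0 3 2 0 0], max=3
Drop 2: S rot2 at col 0 lands with bottom-row=2; cleared 0 line(s) (total 0); column heights now [3 4 4 2 0 0], max=4
Drop 3: L rot3 at col 1 lands with bottom-row=4; cleared 0 line(s) (total 0); column heights now [3 7 7 2 0 0], max=7
Drop 4: I rot2 at col 2 lands with bottom-row=7; cleared 0 line(s) (total 0); column heights now [3 7 8 8 8 8], max=8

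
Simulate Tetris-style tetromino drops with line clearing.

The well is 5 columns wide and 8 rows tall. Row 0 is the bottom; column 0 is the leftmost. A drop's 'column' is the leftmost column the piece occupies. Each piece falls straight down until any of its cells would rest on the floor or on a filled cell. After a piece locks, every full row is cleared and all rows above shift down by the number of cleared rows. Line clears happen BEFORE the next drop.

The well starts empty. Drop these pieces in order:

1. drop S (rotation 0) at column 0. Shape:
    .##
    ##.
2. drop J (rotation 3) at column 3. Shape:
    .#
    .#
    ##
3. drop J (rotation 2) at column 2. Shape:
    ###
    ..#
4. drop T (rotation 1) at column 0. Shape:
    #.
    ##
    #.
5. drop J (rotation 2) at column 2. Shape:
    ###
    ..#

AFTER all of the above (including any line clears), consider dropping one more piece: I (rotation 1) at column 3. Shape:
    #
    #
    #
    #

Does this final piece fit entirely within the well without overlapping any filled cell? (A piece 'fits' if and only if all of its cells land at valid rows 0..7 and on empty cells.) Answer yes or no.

Drop 1: S rot0 at col 0 lands with bottom-row=0; cleared 0 line(s) (total 0); column heights now [1 2 2 0 0], max=2
Drop 2: J rot3 at col 3 lands with bottom-row=0; cleared 0 line(s) (total 0); column heights now [1 2 2 1 3], max=3
Drop 3: J rot2 at col 2 lands with bottom-row=3; cleared 0 line(s) (total 0); column heights now [1 2 5 5 5], max=5
Drop 4: T rot1 at col 0 lands with bottom-row=1; cleared 0 line(s) (total 0); column heights now [4 3 5 5 5], max=5
Drop 5: J rot2 at col 2 lands with bottom-row=5; cleared 0 line(s) (total 0); column heights now [4 3 7 7 7], max=7
Test piece I rot1 at col 3 (width 1): heights before test = [4 3 7 7 7]; fits = False

Answer: no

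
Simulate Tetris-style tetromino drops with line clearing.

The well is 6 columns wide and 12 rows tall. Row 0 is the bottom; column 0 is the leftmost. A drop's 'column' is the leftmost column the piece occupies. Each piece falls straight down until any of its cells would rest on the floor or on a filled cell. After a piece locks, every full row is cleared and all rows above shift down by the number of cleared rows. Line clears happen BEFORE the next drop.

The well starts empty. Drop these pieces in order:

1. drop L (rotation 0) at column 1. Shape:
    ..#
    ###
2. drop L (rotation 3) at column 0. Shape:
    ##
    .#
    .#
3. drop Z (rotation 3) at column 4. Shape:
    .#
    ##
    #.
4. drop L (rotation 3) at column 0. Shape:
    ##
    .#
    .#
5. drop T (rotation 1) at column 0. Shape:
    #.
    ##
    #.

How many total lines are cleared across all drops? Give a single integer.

Answer: 0

Derivation:
Drop 1: L rot0 at col 1 lands with bottom-row=0; cleared 0 line(s) (total 0); column heights now [0 1 1 2 0 0], max=2
Drop 2: L rot3 at col 0 lands with bottom-row=1; cleared 0 line(s) (total 0); column heights now [4 4 1 2 0 0], max=4
Drop 3: Z rot3 at col 4 lands with bottom-row=0; cleared 0 line(s) (total 0); column heights now [4 4 1 2 2 3], max=4
Drop 4: L rot3 at col 0 lands with bottom-row=4; cleared 0 line(s) (total 0); column heights now [7 7 1 2 2 3], max=7
Drop 5: T rot1 at col 0 lands with bottom-row=7; cleared 0 line(s) (total 0); column heights now [10 9 1 2 2 3], max=10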